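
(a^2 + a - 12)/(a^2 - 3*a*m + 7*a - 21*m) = (a^2 + a - 12)/(a^2 - 3*a*m + 7*a - 21*m)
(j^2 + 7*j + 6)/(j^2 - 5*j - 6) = (j + 6)/(j - 6)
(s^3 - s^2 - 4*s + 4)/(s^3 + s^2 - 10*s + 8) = (s + 2)/(s + 4)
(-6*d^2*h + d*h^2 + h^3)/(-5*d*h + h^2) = (6*d^2 - d*h - h^2)/(5*d - h)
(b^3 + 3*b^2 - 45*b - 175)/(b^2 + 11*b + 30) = (b^2 - 2*b - 35)/(b + 6)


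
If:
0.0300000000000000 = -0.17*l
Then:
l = -0.18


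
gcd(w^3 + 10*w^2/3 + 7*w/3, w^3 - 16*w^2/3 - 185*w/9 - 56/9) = w + 7/3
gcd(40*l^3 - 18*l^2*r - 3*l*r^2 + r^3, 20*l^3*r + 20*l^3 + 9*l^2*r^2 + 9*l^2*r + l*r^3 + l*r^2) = 4*l + r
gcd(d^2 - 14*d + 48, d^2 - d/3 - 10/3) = 1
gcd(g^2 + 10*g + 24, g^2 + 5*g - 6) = g + 6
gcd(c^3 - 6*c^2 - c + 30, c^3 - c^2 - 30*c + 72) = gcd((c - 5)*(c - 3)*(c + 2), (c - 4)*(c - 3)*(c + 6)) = c - 3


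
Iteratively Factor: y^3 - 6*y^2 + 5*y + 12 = (y + 1)*(y^2 - 7*y + 12) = (y - 3)*(y + 1)*(y - 4)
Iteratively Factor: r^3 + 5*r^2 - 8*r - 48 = (r - 3)*(r^2 + 8*r + 16) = (r - 3)*(r + 4)*(r + 4)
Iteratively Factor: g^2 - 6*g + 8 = (g - 4)*(g - 2)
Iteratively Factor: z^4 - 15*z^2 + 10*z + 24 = (z - 2)*(z^3 + 2*z^2 - 11*z - 12) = (z - 3)*(z - 2)*(z^2 + 5*z + 4) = (z - 3)*(z - 2)*(z + 1)*(z + 4)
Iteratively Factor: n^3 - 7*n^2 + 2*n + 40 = (n - 4)*(n^2 - 3*n - 10) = (n - 4)*(n + 2)*(n - 5)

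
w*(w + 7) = w^2 + 7*w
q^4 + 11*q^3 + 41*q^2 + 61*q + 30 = (q + 1)*(q + 2)*(q + 3)*(q + 5)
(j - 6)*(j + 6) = j^2 - 36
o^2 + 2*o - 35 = (o - 5)*(o + 7)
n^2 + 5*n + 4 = (n + 1)*(n + 4)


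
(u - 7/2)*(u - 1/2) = u^2 - 4*u + 7/4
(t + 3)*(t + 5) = t^2 + 8*t + 15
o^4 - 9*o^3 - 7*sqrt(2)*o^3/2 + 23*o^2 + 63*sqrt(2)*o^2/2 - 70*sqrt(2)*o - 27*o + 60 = (o - 5)*(o - 4)*(o - 3*sqrt(2))*(o - sqrt(2)/2)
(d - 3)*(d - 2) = d^2 - 5*d + 6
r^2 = r^2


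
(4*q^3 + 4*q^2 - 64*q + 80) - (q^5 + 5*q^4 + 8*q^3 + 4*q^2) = -q^5 - 5*q^4 - 4*q^3 - 64*q + 80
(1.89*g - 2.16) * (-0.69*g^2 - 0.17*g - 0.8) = -1.3041*g^3 + 1.1691*g^2 - 1.1448*g + 1.728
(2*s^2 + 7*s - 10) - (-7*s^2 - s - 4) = 9*s^2 + 8*s - 6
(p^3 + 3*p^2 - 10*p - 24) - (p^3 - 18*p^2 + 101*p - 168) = 21*p^2 - 111*p + 144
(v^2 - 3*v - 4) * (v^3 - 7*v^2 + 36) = v^5 - 10*v^4 + 17*v^3 + 64*v^2 - 108*v - 144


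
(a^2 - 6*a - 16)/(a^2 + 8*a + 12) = (a - 8)/(a + 6)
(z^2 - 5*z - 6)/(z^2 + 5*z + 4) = (z - 6)/(z + 4)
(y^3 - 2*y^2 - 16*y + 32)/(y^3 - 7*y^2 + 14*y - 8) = (y + 4)/(y - 1)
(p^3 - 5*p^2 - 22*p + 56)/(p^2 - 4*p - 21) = (p^2 + 2*p - 8)/(p + 3)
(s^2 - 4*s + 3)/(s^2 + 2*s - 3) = (s - 3)/(s + 3)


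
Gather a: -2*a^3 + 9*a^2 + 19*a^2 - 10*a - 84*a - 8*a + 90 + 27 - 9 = -2*a^3 + 28*a^2 - 102*a + 108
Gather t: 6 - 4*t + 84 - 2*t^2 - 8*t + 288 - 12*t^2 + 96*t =-14*t^2 + 84*t + 378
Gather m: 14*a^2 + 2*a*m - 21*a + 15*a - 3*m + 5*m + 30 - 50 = 14*a^2 - 6*a + m*(2*a + 2) - 20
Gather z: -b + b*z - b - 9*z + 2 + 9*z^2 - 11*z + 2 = -2*b + 9*z^2 + z*(b - 20) + 4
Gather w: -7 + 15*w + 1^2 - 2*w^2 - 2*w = -2*w^2 + 13*w - 6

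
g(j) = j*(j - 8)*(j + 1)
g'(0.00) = -8.00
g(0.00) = 0.00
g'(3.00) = -23.00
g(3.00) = -60.00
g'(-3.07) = 63.25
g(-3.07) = -70.35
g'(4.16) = -14.32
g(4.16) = -82.43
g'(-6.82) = 227.02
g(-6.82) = -588.24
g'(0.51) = -14.36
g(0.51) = -5.77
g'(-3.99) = 95.62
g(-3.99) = -143.04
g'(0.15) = -10.03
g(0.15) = -1.35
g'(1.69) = -23.09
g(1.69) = -28.69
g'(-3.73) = 85.96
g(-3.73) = -119.45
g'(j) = j*(j - 8) + j*(j + 1) + (j - 8)*(j + 1)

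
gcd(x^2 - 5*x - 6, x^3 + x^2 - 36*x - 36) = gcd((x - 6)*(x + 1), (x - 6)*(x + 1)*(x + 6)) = x^2 - 5*x - 6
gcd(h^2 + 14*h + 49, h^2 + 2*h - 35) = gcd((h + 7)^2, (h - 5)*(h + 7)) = h + 7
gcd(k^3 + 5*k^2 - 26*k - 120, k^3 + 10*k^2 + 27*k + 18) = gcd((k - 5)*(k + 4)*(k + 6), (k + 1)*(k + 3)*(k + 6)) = k + 6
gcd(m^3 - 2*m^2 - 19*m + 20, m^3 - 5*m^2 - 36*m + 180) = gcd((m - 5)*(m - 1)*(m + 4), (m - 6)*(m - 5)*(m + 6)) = m - 5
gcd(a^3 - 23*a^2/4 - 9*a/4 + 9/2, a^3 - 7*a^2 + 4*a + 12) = a^2 - 5*a - 6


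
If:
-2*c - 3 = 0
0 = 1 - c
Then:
No Solution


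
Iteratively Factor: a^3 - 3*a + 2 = (a + 2)*(a^2 - 2*a + 1) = (a - 1)*(a + 2)*(a - 1)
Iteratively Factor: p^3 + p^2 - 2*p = (p + 2)*(p^2 - p) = (p - 1)*(p + 2)*(p)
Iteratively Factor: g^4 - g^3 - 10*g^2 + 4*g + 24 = (g + 2)*(g^3 - 3*g^2 - 4*g + 12) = (g + 2)^2*(g^2 - 5*g + 6) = (g - 3)*(g + 2)^2*(g - 2)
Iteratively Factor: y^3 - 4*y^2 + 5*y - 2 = (y - 1)*(y^2 - 3*y + 2) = (y - 2)*(y - 1)*(y - 1)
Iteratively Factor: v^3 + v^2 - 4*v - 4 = (v - 2)*(v^2 + 3*v + 2) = (v - 2)*(v + 1)*(v + 2)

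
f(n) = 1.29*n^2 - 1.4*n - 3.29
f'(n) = 2.58*n - 1.4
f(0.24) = -3.55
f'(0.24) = -0.78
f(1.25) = -3.02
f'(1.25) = 1.82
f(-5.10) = 37.40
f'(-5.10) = -14.56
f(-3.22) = 14.59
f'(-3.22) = -9.71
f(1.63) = -2.14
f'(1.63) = 2.81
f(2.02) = -0.85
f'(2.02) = 3.81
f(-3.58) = 18.26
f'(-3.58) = -10.64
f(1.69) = -1.97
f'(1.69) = 2.96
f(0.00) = -3.29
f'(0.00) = -1.40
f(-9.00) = 113.80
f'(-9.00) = -24.62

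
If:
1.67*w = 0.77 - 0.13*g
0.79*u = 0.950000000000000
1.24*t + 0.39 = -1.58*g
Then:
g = 5.92307692307692 - 12.8461538461538*w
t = 16.3684863523573*w - 7.86166253101737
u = 1.20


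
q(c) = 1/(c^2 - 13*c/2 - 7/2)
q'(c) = (13/2 - 2*c)/(c^2 - 13*c/2 - 7/2)^2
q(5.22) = -0.10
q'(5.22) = -0.04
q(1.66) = -0.09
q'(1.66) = 0.02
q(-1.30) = 0.15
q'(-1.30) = 0.21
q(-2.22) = 0.06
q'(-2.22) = 0.04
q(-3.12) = 0.04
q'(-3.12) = 0.02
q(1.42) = -0.09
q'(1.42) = 0.03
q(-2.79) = 0.04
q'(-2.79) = 0.02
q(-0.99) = 0.26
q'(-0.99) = 0.55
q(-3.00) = 0.04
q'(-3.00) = 0.02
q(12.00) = 0.02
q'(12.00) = 0.00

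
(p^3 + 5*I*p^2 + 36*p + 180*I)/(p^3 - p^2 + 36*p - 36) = (p + 5*I)/(p - 1)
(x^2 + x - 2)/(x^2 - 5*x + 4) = (x + 2)/(x - 4)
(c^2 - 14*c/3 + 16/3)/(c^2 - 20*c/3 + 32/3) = (c - 2)/(c - 4)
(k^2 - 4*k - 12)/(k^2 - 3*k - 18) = (k + 2)/(k + 3)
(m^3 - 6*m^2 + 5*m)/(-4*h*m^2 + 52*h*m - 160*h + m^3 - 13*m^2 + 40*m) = m*(1 - m)/(4*h*m - 32*h - m^2 + 8*m)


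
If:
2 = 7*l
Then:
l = 2/7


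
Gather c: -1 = -1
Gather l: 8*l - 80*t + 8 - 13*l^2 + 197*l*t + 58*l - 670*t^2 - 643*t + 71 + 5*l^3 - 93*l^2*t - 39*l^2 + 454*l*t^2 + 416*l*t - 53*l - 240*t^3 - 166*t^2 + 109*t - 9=5*l^3 + l^2*(-93*t - 52) + l*(454*t^2 + 613*t + 13) - 240*t^3 - 836*t^2 - 614*t + 70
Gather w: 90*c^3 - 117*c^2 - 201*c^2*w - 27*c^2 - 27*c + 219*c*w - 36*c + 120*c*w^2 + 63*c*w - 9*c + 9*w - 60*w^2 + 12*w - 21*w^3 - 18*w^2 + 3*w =90*c^3 - 144*c^2 - 72*c - 21*w^3 + w^2*(120*c - 78) + w*(-201*c^2 + 282*c + 24)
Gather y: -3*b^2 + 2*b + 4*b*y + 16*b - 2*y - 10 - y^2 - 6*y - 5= -3*b^2 + 18*b - y^2 + y*(4*b - 8) - 15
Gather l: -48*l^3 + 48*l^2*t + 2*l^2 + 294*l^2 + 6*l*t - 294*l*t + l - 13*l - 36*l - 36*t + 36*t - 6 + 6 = -48*l^3 + l^2*(48*t + 296) + l*(-288*t - 48)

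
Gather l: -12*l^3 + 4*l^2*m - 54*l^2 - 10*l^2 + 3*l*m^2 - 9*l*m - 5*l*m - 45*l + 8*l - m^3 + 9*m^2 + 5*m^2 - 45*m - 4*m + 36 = -12*l^3 + l^2*(4*m - 64) + l*(3*m^2 - 14*m - 37) - m^3 + 14*m^2 - 49*m + 36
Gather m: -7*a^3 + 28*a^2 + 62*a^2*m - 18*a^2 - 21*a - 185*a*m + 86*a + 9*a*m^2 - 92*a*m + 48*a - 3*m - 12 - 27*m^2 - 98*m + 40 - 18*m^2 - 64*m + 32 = -7*a^3 + 10*a^2 + 113*a + m^2*(9*a - 45) + m*(62*a^2 - 277*a - 165) + 60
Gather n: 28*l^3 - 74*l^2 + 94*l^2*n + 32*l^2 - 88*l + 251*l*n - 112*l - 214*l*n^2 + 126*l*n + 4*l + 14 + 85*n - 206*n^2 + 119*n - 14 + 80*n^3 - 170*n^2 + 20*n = 28*l^3 - 42*l^2 - 196*l + 80*n^3 + n^2*(-214*l - 376) + n*(94*l^2 + 377*l + 224)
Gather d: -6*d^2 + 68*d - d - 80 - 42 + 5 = -6*d^2 + 67*d - 117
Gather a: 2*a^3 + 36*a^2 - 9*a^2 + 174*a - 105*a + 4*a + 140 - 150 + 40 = 2*a^3 + 27*a^2 + 73*a + 30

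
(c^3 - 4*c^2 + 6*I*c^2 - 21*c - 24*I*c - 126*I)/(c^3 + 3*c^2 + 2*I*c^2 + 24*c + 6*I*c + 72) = (c - 7)/(c - 4*I)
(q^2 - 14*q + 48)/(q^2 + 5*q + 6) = (q^2 - 14*q + 48)/(q^2 + 5*q + 6)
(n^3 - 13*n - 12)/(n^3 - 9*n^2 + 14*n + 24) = (n + 3)/(n - 6)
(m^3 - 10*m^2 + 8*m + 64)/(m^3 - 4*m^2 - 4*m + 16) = (m - 8)/(m - 2)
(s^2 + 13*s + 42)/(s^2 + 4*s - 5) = (s^2 + 13*s + 42)/(s^2 + 4*s - 5)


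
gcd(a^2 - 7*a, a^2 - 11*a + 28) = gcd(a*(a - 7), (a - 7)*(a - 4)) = a - 7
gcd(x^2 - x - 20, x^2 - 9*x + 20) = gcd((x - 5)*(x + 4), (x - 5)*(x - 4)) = x - 5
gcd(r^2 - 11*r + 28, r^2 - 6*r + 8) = r - 4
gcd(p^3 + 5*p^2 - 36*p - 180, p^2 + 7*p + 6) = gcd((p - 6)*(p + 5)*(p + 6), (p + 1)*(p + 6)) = p + 6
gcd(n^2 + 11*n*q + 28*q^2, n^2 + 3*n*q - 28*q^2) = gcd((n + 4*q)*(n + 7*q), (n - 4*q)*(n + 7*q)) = n + 7*q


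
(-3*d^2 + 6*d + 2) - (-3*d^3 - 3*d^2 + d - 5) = 3*d^3 + 5*d + 7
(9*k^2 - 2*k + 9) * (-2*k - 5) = -18*k^3 - 41*k^2 - 8*k - 45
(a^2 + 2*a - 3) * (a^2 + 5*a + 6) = a^4 + 7*a^3 + 13*a^2 - 3*a - 18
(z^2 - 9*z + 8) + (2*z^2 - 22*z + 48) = 3*z^2 - 31*z + 56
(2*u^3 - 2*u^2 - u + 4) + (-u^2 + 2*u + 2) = 2*u^3 - 3*u^2 + u + 6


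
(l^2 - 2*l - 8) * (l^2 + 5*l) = l^4 + 3*l^3 - 18*l^2 - 40*l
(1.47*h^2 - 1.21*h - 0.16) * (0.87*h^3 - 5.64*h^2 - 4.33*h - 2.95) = 1.2789*h^5 - 9.3435*h^4 + 0.3201*h^3 + 1.8052*h^2 + 4.2623*h + 0.472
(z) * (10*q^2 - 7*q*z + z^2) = 10*q^2*z - 7*q*z^2 + z^3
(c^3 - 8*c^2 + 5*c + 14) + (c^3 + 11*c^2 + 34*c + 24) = 2*c^3 + 3*c^2 + 39*c + 38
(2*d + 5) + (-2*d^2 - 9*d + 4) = -2*d^2 - 7*d + 9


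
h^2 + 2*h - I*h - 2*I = (h + 2)*(h - I)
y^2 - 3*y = y*(y - 3)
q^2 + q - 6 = (q - 2)*(q + 3)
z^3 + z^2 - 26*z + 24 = (z - 4)*(z - 1)*(z + 6)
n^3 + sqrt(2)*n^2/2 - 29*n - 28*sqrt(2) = (n - 4*sqrt(2))*(n + sqrt(2))*(n + 7*sqrt(2)/2)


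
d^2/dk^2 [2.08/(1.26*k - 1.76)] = 6.604416/(1.26*k - 1.76)^3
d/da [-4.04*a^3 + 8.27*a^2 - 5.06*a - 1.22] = -12.12*a^2 + 16.54*a - 5.06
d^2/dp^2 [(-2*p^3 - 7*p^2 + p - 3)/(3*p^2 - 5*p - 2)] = 2*(-158*p^3 - 267*p^2 + 129*p - 131)/(27*p^6 - 135*p^5 + 171*p^4 + 55*p^3 - 114*p^2 - 60*p - 8)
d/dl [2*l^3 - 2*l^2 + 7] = 2*l*(3*l - 2)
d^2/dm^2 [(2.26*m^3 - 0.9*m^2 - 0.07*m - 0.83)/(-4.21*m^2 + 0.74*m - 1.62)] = (-2.8421709430404e-14*m^4 + 36.441246*m^3 + 67.692666*m^2 - 53.96604*m - 5.520764)/(74.618461*m^6 - 39.347502*m^5 + 93.055314*m^4 - 30.686912*m^3 + 35.807508*m^2 - 5.826168*m + 4.251528)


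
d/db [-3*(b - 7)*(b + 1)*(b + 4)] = -9*b^2 + 12*b + 93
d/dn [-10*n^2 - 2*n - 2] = -20*n - 2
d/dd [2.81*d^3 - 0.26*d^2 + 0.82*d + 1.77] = 8.43*d^2 - 0.52*d + 0.82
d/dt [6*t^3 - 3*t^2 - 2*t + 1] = 18*t^2 - 6*t - 2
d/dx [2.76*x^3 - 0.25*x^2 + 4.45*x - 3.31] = 8.28*x^2 - 0.5*x + 4.45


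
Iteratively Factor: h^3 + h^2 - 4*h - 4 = (h + 1)*(h^2 - 4) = (h + 1)*(h + 2)*(h - 2)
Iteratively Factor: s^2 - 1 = (s + 1)*(s - 1)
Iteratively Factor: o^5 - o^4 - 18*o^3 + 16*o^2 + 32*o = (o + 4)*(o^4 - 5*o^3 + 2*o^2 + 8*o) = (o - 4)*(o + 4)*(o^3 - o^2 - 2*o) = (o - 4)*(o + 1)*(o + 4)*(o^2 - 2*o) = (o - 4)*(o - 2)*(o + 1)*(o + 4)*(o)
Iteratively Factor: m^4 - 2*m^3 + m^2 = (m)*(m^3 - 2*m^2 + m) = m*(m - 1)*(m^2 - m) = m^2*(m - 1)*(m - 1)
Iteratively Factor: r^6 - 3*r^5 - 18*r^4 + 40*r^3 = (r + 4)*(r^5 - 7*r^4 + 10*r^3) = r*(r + 4)*(r^4 - 7*r^3 + 10*r^2) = r*(r - 2)*(r + 4)*(r^3 - 5*r^2) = r*(r - 5)*(r - 2)*(r + 4)*(r^2) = r^2*(r - 5)*(r - 2)*(r + 4)*(r)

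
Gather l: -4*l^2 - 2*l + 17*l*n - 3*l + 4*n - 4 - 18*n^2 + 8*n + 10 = -4*l^2 + l*(17*n - 5) - 18*n^2 + 12*n + 6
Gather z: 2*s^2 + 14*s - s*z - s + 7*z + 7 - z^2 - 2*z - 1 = 2*s^2 + 13*s - z^2 + z*(5 - s) + 6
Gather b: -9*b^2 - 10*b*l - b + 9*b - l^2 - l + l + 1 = -9*b^2 + b*(8 - 10*l) - l^2 + 1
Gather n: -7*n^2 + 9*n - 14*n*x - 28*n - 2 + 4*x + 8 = -7*n^2 + n*(-14*x - 19) + 4*x + 6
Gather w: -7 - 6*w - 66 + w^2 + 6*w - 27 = w^2 - 100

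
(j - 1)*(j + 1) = j^2 - 1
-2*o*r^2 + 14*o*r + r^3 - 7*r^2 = r*(-2*o + r)*(r - 7)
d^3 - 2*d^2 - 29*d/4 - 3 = (d - 4)*(d + 1/2)*(d + 3/2)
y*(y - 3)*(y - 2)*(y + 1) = y^4 - 4*y^3 + y^2 + 6*y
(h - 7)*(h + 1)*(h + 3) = h^3 - 3*h^2 - 25*h - 21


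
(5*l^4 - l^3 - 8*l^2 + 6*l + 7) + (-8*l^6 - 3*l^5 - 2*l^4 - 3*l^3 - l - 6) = -8*l^6 - 3*l^5 + 3*l^4 - 4*l^3 - 8*l^2 + 5*l + 1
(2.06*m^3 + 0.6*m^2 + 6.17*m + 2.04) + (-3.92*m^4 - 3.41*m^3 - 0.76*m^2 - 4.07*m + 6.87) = -3.92*m^4 - 1.35*m^3 - 0.16*m^2 + 2.1*m + 8.91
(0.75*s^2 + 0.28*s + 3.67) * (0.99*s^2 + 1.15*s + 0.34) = 0.7425*s^4 + 1.1397*s^3 + 4.2103*s^2 + 4.3157*s + 1.2478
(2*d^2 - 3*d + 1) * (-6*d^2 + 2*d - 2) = -12*d^4 + 22*d^3 - 16*d^2 + 8*d - 2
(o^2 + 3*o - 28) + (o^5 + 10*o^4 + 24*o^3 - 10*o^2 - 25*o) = o^5 + 10*o^4 + 24*o^3 - 9*o^2 - 22*o - 28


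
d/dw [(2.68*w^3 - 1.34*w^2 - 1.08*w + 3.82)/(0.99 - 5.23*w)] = (-28.0328*w^3 + 14.9678*w^2 - 2.6532*w + 18.9094)/(27.3529*w^2 - 10.3554*w + 0.9801)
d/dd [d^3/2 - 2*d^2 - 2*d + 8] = 3*d^2/2 - 4*d - 2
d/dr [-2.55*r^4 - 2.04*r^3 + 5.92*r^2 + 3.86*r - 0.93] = -10.2*r^3 - 6.12*r^2 + 11.84*r + 3.86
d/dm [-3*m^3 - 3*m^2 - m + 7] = -9*m^2 - 6*m - 1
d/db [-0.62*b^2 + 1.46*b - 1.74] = 1.46 - 1.24*b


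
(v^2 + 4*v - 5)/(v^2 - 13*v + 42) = (v^2 + 4*v - 5)/(v^2 - 13*v + 42)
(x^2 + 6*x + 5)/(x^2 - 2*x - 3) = (x + 5)/(x - 3)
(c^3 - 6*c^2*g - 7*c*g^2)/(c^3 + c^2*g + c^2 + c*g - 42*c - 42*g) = c*(c - 7*g)/(c^2 + c - 42)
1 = 1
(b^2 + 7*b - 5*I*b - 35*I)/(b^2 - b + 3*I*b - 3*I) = (b^2 + b*(7 - 5*I) - 35*I)/(b^2 + b*(-1 + 3*I) - 3*I)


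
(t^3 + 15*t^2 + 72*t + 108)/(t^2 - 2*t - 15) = (t^2 + 12*t + 36)/(t - 5)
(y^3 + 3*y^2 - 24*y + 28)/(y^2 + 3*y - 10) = (y^2 + 5*y - 14)/(y + 5)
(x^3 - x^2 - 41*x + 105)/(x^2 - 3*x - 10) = (x^2 + 4*x - 21)/(x + 2)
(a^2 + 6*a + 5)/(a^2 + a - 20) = (a + 1)/(a - 4)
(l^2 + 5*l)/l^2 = (l + 5)/l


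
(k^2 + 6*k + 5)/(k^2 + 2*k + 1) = (k + 5)/(k + 1)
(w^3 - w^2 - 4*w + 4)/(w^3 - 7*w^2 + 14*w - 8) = (w + 2)/(w - 4)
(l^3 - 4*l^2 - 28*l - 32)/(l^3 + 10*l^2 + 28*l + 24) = (l - 8)/(l + 6)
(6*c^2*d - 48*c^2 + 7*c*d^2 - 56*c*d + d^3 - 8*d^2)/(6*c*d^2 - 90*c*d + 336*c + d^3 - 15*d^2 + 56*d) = (c + d)/(d - 7)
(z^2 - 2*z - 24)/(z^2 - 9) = (z^2 - 2*z - 24)/(z^2 - 9)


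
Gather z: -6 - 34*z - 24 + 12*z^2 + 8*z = 12*z^2 - 26*z - 30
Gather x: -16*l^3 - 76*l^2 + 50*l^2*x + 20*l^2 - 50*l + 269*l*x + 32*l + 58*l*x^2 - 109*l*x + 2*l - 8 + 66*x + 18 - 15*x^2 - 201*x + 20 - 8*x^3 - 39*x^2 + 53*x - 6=-16*l^3 - 56*l^2 - 16*l - 8*x^3 + x^2*(58*l - 54) + x*(50*l^2 + 160*l - 82) + 24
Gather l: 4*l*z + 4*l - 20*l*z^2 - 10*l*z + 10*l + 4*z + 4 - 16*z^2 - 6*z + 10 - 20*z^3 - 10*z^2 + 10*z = l*(-20*z^2 - 6*z + 14) - 20*z^3 - 26*z^2 + 8*z + 14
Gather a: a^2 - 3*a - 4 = a^2 - 3*a - 4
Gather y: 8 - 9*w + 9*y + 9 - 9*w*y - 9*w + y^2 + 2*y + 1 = -18*w + y^2 + y*(11 - 9*w) + 18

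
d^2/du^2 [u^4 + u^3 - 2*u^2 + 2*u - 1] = 12*u^2 + 6*u - 4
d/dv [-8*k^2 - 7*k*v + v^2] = -7*k + 2*v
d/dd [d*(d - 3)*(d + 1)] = 3*d^2 - 4*d - 3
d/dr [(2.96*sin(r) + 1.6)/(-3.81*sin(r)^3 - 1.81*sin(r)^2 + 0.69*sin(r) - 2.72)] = (22.5552*sin(r)^3 + 23.6456*sin(r)^2 + 5.792*sin(r) - 9.1552)*cos(r)/(14.5161*sin(r)^6 + 13.7922*sin(r)^5 - 1.9817*sin(r)^4 + 18.2286*sin(r)^3 + 10.3225*sin(r)^2 - 3.7536*sin(r) + 7.3984)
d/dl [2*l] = 2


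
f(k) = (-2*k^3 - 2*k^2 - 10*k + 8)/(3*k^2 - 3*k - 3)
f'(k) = (3 - 6*k)*(-2*k^3 - 2*k^2 - 10*k + 8)/(3*k^2 - 3*k - 3)^2 + (-6*k^2 - 4*k - 10)/(3*k^2 - 3*k - 3) = 2*(-k^4 + 2*k^3 + 9*k^2 - 6*k + 9)/(3*(k^4 - 2*k^3 - k^2 + 2*k + 1))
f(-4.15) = 2.59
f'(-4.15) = -0.40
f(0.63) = -0.11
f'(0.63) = 4.01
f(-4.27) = 2.63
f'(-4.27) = -0.42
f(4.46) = -5.86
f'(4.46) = -0.18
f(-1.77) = 2.61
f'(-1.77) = 1.18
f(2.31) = -8.30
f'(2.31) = 6.39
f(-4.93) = 2.93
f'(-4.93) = -0.48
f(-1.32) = 3.61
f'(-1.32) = 3.91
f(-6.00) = 3.48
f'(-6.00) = -0.54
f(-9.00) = 5.22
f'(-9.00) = -0.61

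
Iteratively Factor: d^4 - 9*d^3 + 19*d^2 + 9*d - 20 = (d - 4)*(d^3 - 5*d^2 - d + 5) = (d - 4)*(d + 1)*(d^2 - 6*d + 5) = (d - 5)*(d - 4)*(d + 1)*(d - 1)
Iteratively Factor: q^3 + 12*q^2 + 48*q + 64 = (q + 4)*(q^2 + 8*q + 16) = (q + 4)^2*(q + 4)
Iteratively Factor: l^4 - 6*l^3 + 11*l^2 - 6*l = (l - 2)*(l^3 - 4*l^2 + 3*l) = (l - 2)*(l - 1)*(l^2 - 3*l) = (l - 3)*(l - 2)*(l - 1)*(l)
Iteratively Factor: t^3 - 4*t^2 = (t)*(t^2 - 4*t) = t^2*(t - 4)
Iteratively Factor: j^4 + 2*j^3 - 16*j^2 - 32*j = (j)*(j^3 + 2*j^2 - 16*j - 32) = j*(j + 4)*(j^2 - 2*j - 8) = j*(j - 4)*(j + 4)*(j + 2)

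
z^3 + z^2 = z^2*(z + 1)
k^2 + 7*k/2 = k*(k + 7/2)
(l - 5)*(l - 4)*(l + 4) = l^3 - 5*l^2 - 16*l + 80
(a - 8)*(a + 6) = a^2 - 2*a - 48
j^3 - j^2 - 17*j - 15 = (j - 5)*(j + 1)*(j + 3)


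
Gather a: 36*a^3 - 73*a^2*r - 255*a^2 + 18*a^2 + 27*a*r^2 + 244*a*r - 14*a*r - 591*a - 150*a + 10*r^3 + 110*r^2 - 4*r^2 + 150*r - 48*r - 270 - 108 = 36*a^3 + a^2*(-73*r - 237) + a*(27*r^2 + 230*r - 741) + 10*r^3 + 106*r^2 + 102*r - 378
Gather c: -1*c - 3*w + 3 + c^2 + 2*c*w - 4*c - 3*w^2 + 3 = c^2 + c*(2*w - 5) - 3*w^2 - 3*w + 6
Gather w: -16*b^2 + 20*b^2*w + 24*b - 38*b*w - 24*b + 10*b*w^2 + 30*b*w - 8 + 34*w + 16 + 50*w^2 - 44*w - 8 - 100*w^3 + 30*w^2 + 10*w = -16*b^2 - 100*w^3 + w^2*(10*b + 80) + w*(20*b^2 - 8*b)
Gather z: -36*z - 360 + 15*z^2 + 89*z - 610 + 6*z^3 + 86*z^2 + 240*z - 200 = 6*z^3 + 101*z^2 + 293*z - 1170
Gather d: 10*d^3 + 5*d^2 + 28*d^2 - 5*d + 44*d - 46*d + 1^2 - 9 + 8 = 10*d^3 + 33*d^2 - 7*d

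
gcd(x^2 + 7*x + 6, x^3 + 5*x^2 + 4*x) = x + 1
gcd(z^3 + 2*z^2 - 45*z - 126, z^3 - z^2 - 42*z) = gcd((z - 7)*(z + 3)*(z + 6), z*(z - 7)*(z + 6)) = z^2 - z - 42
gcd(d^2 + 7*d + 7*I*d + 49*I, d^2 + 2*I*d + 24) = 1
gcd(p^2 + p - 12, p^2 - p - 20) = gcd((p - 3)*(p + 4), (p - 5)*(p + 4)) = p + 4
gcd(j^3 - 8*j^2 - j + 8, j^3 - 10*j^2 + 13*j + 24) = j^2 - 7*j - 8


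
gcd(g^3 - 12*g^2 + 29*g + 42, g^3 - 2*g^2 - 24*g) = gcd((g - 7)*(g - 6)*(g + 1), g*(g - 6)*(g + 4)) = g - 6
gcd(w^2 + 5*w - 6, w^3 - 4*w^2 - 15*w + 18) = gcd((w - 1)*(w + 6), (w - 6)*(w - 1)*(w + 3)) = w - 1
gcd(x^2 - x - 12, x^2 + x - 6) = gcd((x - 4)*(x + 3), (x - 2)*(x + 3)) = x + 3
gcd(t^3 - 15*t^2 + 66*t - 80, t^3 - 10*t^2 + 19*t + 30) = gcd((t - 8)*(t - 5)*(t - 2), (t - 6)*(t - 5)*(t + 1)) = t - 5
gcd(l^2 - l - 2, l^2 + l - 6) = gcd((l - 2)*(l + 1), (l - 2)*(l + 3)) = l - 2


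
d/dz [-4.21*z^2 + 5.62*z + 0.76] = 5.62 - 8.42*z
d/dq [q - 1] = 1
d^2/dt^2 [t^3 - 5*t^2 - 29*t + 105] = 6*t - 10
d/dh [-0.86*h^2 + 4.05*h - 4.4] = 4.05 - 1.72*h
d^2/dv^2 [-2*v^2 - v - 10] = -4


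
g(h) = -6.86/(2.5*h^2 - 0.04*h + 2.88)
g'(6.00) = 0.02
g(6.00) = -0.07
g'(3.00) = 0.16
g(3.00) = -0.27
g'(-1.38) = -0.80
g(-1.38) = -0.89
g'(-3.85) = -0.08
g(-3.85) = -0.17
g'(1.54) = 0.69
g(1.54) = -0.78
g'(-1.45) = -0.74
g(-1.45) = -0.84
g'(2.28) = 0.31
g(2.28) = -0.43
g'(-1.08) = -1.09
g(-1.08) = -1.17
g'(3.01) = 0.16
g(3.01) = -0.27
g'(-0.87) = -1.30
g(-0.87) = -1.43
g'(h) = -6.86*(0.04 - 5.0*h)/(2.5*h^2 - 0.04*h + 2.88)^2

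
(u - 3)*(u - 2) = u^2 - 5*u + 6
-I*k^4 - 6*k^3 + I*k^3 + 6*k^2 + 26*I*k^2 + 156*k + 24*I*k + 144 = (k - 6)*(k + 4)*(k - 6*I)*(-I*k - I)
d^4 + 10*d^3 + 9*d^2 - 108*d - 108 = (d - 3)*(d + 1)*(d + 6)^2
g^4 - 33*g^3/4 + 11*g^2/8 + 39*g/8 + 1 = (g - 8)*(g - 1)*(g + 1/4)*(g + 1/2)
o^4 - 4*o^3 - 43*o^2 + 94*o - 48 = (o - 8)*(o - 1)^2*(o + 6)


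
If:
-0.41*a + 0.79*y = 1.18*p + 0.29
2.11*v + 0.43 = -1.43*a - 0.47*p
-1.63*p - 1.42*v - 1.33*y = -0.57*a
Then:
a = 1.11096267942816*y - 0.30784105006429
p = 0.283479069012251*y - 0.138800991079357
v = 0.0357578992413424 - 0.816071940292901*y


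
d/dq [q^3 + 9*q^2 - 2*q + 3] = 3*q^2 + 18*q - 2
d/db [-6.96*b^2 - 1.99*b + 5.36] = -13.92*b - 1.99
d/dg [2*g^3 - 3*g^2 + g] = 6*g^2 - 6*g + 1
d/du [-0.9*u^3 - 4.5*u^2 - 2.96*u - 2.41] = -2.7*u^2 - 9.0*u - 2.96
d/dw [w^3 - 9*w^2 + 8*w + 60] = 3*w^2 - 18*w + 8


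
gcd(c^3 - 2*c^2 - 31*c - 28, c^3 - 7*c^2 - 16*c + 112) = c^2 - 3*c - 28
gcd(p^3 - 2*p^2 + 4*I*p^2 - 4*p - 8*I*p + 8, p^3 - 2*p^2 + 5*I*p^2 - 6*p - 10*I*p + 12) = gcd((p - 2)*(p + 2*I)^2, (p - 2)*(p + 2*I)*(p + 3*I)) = p^2 + p*(-2 + 2*I) - 4*I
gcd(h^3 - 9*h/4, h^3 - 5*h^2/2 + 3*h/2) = h^2 - 3*h/2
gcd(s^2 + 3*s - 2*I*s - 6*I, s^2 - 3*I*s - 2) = s - 2*I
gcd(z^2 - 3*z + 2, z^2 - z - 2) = z - 2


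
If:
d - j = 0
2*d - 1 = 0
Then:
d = 1/2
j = 1/2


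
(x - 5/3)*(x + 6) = x^2 + 13*x/3 - 10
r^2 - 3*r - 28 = (r - 7)*(r + 4)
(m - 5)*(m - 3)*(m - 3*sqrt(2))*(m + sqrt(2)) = m^4 - 8*m^3 - 2*sqrt(2)*m^3 + 9*m^2 + 16*sqrt(2)*m^2 - 30*sqrt(2)*m + 48*m - 90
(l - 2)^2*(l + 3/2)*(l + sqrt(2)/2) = l^4 - 5*l^3/2 + sqrt(2)*l^3/2 - 2*l^2 - 5*sqrt(2)*l^2/4 - sqrt(2)*l + 6*l + 3*sqrt(2)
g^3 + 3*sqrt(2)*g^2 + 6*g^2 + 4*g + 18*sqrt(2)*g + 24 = (g + 6)*(g + sqrt(2))*(g + 2*sqrt(2))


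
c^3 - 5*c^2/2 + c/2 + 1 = (c - 2)*(c - 1)*(c + 1/2)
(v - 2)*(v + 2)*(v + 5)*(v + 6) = v^4 + 11*v^3 + 26*v^2 - 44*v - 120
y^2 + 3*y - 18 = (y - 3)*(y + 6)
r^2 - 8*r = r*(r - 8)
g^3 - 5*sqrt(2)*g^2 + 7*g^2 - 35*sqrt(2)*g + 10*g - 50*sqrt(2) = (g + 2)*(g + 5)*(g - 5*sqrt(2))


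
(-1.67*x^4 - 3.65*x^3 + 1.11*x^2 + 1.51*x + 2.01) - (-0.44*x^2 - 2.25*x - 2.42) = -1.67*x^4 - 3.65*x^3 + 1.55*x^2 + 3.76*x + 4.43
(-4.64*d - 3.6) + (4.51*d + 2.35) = -0.13*d - 1.25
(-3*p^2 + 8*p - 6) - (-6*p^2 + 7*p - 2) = 3*p^2 + p - 4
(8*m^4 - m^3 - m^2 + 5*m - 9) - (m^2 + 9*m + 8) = 8*m^4 - m^3 - 2*m^2 - 4*m - 17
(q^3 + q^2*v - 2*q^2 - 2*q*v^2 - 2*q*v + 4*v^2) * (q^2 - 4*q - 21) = q^5 + q^4*v - 6*q^4 - 2*q^3*v^2 - 6*q^3*v - 13*q^3 + 12*q^2*v^2 - 13*q^2*v + 42*q^2 + 26*q*v^2 + 42*q*v - 84*v^2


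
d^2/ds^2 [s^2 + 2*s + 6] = 2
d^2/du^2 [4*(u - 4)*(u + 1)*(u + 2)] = 24*u - 8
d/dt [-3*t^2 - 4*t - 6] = -6*t - 4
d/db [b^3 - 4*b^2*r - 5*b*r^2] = 3*b^2 - 8*b*r - 5*r^2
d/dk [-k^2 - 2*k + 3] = -2*k - 2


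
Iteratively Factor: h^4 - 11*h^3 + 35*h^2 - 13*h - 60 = (h - 5)*(h^3 - 6*h^2 + 5*h + 12) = (h - 5)*(h + 1)*(h^2 - 7*h + 12) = (h - 5)*(h - 4)*(h + 1)*(h - 3)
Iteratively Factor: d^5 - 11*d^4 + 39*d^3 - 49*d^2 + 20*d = (d - 1)*(d^4 - 10*d^3 + 29*d^2 - 20*d) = (d - 4)*(d - 1)*(d^3 - 6*d^2 + 5*d) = (d - 4)*(d - 1)^2*(d^2 - 5*d) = d*(d - 4)*(d - 1)^2*(d - 5)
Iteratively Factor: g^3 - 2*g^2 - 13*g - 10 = (g + 2)*(g^2 - 4*g - 5) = (g + 1)*(g + 2)*(g - 5)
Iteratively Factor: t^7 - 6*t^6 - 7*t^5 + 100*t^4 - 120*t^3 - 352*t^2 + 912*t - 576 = (t - 2)*(t^6 - 4*t^5 - 15*t^4 + 70*t^3 + 20*t^2 - 312*t + 288) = (t - 2)^2*(t^5 - 2*t^4 - 19*t^3 + 32*t^2 + 84*t - 144) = (t - 2)^3*(t^4 - 19*t^2 - 6*t + 72) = (t - 2)^3*(t + 3)*(t^3 - 3*t^2 - 10*t + 24) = (t - 4)*(t - 2)^3*(t + 3)*(t^2 + t - 6) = (t - 4)*(t - 2)^4*(t + 3)*(t + 3)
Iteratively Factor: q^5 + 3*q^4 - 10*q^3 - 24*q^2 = (q - 3)*(q^4 + 6*q^3 + 8*q^2) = q*(q - 3)*(q^3 + 6*q^2 + 8*q) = q*(q - 3)*(q + 4)*(q^2 + 2*q) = q^2*(q - 3)*(q + 4)*(q + 2)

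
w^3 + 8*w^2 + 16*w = w*(w + 4)^2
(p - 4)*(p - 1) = p^2 - 5*p + 4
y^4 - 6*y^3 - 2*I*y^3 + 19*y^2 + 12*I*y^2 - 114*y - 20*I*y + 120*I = (y - 6)*(y - 5*I)*(y - I)*(y + 4*I)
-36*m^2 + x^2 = (-6*m + x)*(6*m + x)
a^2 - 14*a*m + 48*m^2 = (a - 8*m)*(a - 6*m)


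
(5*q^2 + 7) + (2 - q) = 5*q^2 - q + 9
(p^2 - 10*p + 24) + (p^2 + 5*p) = 2*p^2 - 5*p + 24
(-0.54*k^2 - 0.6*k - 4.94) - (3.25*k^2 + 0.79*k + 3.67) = -3.79*k^2 - 1.39*k - 8.61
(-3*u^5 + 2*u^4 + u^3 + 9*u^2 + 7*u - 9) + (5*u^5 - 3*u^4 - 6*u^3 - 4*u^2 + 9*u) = 2*u^5 - u^4 - 5*u^3 + 5*u^2 + 16*u - 9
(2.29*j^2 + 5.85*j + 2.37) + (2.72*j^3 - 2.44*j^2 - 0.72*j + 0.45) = 2.72*j^3 - 0.15*j^2 + 5.13*j + 2.82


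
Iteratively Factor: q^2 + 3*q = (q + 3)*(q)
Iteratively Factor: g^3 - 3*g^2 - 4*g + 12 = (g - 2)*(g^2 - g - 6) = (g - 2)*(g + 2)*(g - 3)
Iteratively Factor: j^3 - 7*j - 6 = (j - 3)*(j^2 + 3*j + 2) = (j - 3)*(j + 1)*(j + 2)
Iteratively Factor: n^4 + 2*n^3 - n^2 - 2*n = (n - 1)*(n^3 + 3*n^2 + 2*n) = (n - 1)*(n + 2)*(n^2 + n) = n*(n - 1)*(n + 2)*(n + 1)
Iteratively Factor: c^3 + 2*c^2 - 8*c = (c)*(c^2 + 2*c - 8) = c*(c - 2)*(c + 4)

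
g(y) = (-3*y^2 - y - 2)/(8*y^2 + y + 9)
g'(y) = (-16*y - 1)*(-3*y^2 - y - 2)/(8*y^2 + y + 9)^2 + (-6*y - 1)/(8*y^2 + y + 9)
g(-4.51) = -0.35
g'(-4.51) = 0.01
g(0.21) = -0.24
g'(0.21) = -0.12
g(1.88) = -0.37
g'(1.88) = -0.02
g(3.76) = -0.38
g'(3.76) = -0.00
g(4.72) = -0.38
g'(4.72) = 0.00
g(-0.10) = -0.21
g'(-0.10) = -0.06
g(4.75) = -0.38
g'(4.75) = 0.00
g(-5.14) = -0.35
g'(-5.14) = 0.01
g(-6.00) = -0.36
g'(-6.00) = 0.00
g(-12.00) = -0.37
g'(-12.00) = 0.00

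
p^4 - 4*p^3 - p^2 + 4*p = p*(p - 4)*(p - 1)*(p + 1)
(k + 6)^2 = k^2 + 12*k + 36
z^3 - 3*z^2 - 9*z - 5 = (z - 5)*(z + 1)^2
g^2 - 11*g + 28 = (g - 7)*(g - 4)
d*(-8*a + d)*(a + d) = -8*a^2*d - 7*a*d^2 + d^3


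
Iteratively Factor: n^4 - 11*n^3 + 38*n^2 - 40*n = (n - 5)*(n^3 - 6*n^2 + 8*n) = n*(n - 5)*(n^2 - 6*n + 8) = n*(n - 5)*(n - 4)*(n - 2)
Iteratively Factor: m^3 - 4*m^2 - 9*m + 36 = (m - 4)*(m^2 - 9) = (m - 4)*(m - 3)*(m + 3)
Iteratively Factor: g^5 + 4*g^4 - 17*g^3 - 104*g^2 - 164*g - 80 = (g - 5)*(g^4 + 9*g^3 + 28*g^2 + 36*g + 16) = (g - 5)*(g + 2)*(g^3 + 7*g^2 + 14*g + 8) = (g - 5)*(g + 1)*(g + 2)*(g^2 + 6*g + 8) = (g - 5)*(g + 1)*(g + 2)*(g + 4)*(g + 2)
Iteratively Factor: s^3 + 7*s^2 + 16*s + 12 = (s + 3)*(s^2 + 4*s + 4) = (s + 2)*(s + 3)*(s + 2)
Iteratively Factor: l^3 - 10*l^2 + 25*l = (l - 5)*(l^2 - 5*l) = (l - 5)^2*(l)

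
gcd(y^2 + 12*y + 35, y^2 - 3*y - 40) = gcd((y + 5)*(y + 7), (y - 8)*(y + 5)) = y + 5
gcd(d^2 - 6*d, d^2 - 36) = d - 6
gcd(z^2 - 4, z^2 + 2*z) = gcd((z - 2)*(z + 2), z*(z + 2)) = z + 2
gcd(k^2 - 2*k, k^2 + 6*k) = k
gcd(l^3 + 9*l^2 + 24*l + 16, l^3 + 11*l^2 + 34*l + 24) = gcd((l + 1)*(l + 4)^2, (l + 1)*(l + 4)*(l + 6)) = l^2 + 5*l + 4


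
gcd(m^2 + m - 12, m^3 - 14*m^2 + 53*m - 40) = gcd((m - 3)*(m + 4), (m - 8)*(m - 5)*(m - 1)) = 1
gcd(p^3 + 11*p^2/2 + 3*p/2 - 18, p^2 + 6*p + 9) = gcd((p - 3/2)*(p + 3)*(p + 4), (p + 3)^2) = p + 3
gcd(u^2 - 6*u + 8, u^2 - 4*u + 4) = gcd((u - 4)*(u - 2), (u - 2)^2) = u - 2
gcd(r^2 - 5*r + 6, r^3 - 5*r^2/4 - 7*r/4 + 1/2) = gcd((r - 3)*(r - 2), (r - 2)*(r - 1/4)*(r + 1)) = r - 2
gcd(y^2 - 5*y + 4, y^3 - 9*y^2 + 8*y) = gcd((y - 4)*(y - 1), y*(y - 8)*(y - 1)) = y - 1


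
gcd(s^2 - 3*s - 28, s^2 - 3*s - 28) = s^2 - 3*s - 28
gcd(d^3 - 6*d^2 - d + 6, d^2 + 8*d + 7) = d + 1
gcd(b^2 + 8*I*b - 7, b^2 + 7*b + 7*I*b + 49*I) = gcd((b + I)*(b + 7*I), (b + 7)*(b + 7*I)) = b + 7*I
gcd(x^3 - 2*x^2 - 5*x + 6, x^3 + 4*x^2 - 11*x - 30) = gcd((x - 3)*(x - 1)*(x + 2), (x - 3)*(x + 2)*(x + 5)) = x^2 - x - 6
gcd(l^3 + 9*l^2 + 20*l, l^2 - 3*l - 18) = 1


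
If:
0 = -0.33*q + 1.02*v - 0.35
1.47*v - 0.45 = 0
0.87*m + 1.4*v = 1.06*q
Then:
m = -0.63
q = -0.11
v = 0.31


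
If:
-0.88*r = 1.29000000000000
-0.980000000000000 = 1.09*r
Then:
No Solution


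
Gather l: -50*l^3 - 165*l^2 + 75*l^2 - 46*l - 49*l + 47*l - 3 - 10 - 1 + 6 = -50*l^3 - 90*l^2 - 48*l - 8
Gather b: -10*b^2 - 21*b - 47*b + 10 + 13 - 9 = -10*b^2 - 68*b + 14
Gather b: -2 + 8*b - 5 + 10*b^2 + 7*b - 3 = 10*b^2 + 15*b - 10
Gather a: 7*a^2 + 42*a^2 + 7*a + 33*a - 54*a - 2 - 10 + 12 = 49*a^2 - 14*a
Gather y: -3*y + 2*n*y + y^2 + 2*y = y^2 + y*(2*n - 1)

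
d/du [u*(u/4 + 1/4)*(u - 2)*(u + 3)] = u^3 + 3*u^2/2 - 5*u/2 - 3/2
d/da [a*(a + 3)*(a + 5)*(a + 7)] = 4*a^3 + 45*a^2 + 142*a + 105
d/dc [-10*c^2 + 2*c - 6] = 2 - 20*c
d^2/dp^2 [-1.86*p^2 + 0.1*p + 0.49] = -3.72000000000000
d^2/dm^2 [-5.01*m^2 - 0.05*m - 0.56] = -10.0200000000000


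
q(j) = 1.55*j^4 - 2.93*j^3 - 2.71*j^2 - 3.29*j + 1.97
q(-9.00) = 12117.59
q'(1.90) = -2.79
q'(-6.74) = -2264.40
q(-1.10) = 8.48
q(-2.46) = 94.05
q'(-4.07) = -544.83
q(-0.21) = 2.57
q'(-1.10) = -16.22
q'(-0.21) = -2.60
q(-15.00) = 87799.07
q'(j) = 6.2*j^3 - 8.79*j^2 - 5.42*j - 3.29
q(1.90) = -13.96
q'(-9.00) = -5186.30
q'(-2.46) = -135.45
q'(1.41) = -11.03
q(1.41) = -10.14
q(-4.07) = 593.32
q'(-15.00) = -22824.74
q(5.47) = 811.00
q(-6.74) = 3996.83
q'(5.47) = 718.80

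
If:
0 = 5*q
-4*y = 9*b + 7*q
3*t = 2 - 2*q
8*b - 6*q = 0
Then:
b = 0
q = 0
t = 2/3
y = 0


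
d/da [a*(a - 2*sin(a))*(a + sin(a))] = -a^2*cos(a) + 3*a^2 - 2*a*sin(a) - 2*a*sin(2*a) + cos(2*a) - 1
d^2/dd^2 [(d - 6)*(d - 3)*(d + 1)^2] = 12*d^2 - 42*d + 2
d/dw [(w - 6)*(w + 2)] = 2*w - 4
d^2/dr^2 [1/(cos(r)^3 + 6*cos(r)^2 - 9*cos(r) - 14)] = 3*((-11*cos(r) + 16*cos(2*r) + 3*cos(3*r))*(cos(r)^3 + 6*cos(r)^2 - 9*cos(r) - 14)/4 + 6*(cos(r)^2 + 4*cos(r) - 3)^2*sin(r)^2)/(cos(r)^3 + 6*cos(r)^2 - 9*cos(r) - 14)^3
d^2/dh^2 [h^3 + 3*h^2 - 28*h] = 6*h + 6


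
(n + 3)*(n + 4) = n^2 + 7*n + 12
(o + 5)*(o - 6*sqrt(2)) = o^2 - 6*sqrt(2)*o + 5*o - 30*sqrt(2)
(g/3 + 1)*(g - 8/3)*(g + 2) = g^3/3 + 7*g^2/9 - 22*g/9 - 16/3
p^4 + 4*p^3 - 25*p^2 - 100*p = p*(p - 5)*(p + 4)*(p + 5)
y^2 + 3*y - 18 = (y - 3)*(y + 6)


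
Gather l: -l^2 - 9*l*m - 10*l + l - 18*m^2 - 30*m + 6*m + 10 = -l^2 + l*(-9*m - 9) - 18*m^2 - 24*m + 10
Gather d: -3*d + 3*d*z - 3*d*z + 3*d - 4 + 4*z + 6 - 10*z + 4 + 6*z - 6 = 0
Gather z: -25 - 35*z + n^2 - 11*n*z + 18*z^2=n^2 + 18*z^2 + z*(-11*n - 35) - 25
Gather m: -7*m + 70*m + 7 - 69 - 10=63*m - 72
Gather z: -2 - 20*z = -20*z - 2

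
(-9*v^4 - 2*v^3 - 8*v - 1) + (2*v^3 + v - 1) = -9*v^4 - 7*v - 2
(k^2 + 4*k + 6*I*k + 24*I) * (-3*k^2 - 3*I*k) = -3*k^4 - 12*k^3 - 21*I*k^3 + 18*k^2 - 84*I*k^2 + 72*k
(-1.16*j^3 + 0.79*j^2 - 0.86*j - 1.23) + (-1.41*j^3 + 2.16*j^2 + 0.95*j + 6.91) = -2.57*j^3 + 2.95*j^2 + 0.09*j + 5.68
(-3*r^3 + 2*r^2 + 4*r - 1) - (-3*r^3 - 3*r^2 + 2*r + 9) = 5*r^2 + 2*r - 10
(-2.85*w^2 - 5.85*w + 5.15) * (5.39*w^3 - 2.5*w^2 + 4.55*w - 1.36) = -15.3615*w^5 - 24.4065*w^4 + 29.416*w^3 - 35.6165*w^2 + 31.3885*w - 7.004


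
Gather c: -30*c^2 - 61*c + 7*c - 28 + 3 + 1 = -30*c^2 - 54*c - 24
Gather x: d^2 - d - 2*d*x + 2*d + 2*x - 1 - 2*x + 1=d^2 - 2*d*x + d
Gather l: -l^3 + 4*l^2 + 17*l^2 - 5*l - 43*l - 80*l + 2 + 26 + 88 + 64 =-l^3 + 21*l^2 - 128*l + 180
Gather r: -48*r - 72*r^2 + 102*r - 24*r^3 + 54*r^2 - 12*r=-24*r^3 - 18*r^2 + 42*r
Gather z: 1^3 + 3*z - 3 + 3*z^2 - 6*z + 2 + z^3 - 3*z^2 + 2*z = z^3 - z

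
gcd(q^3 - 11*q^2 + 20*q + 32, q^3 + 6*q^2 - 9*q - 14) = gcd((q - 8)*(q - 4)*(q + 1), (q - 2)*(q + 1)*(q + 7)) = q + 1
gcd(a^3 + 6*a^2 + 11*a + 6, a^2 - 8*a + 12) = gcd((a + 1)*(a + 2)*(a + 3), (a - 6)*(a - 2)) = 1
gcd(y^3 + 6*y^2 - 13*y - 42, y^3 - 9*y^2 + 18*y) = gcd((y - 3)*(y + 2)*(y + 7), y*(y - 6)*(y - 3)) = y - 3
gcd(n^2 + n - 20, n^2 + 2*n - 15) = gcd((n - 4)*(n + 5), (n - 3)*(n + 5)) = n + 5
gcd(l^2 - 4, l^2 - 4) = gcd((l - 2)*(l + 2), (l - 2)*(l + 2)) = l^2 - 4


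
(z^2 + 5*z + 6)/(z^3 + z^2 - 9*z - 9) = (z + 2)/(z^2 - 2*z - 3)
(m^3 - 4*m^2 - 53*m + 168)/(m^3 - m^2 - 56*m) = (m - 3)/m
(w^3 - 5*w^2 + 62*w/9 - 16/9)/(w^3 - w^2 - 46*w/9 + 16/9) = (w - 2)/(w + 2)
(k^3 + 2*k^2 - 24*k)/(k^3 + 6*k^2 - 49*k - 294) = k*(k - 4)/(k^2 - 49)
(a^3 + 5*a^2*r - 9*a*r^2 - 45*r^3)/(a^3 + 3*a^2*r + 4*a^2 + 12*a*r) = (a^2 + 2*a*r - 15*r^2)/(a*(a + 4))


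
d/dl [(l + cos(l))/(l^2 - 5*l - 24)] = ((5 - 2*l)*(l + cos(l)) + (sin(l) - 1)*(-l^2 + 5*l + 24))/(-l^2 + 5*l + 24)^2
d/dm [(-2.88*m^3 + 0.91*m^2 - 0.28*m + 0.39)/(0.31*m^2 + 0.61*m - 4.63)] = (-0.8928*m^4 - 3.5136*m^3 + 40.6451*m^2 - 8.6684*m + 1.0585)/(0.0961*m^4 + 0.3782*m^3 - 2.4985*m^2 - 5.6486*m + 21.4369)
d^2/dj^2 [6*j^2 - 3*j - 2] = 12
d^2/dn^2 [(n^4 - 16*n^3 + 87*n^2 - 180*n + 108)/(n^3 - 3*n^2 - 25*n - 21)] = 2*(73*n^6 - 1452*n^5 + 8841*n^4 - 7240*n^3 - 66861*n^2 + 43956*n + 193563)/(n^9 - 9*n^8 - 48*n^7 + 360*n^6 + 1578*n^5 - 3042*n^4 - 23752*n^3 - 43344*n^2 - 33075*n - 9261)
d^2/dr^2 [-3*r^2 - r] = -6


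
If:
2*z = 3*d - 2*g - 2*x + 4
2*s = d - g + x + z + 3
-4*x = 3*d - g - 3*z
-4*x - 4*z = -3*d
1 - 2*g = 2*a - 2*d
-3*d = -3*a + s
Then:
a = -43/22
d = -20/11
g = 7/11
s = -9/22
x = 2/7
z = -127/77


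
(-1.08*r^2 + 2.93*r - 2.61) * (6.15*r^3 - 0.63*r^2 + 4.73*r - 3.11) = -6.642*r^5 + 18.6999*r^4 - 23.0058*r^3 + 18.862*r^2 - 21.4576*r + 8.1171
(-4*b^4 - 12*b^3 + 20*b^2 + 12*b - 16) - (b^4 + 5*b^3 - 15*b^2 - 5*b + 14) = -5*b^4 - 17*b^3 + 35*b^2 + 17*b - 30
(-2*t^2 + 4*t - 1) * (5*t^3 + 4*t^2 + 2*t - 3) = -10*t^5 + 12*t^4 + 7*t^3 + 10*t^2 - 14*t + 3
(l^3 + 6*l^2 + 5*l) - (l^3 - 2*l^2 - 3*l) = 8*l^2 + 8*l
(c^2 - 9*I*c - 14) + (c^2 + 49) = 2*c^2 - 9*I*c + 35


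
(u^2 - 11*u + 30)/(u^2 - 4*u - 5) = (u - 6)/(u + 1)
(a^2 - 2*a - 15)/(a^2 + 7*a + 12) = (a - 5)/(a + 4)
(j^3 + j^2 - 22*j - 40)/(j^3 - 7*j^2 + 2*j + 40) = (j + 4)/(j - 4)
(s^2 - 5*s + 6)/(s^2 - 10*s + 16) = (s - 3)/(s - 8)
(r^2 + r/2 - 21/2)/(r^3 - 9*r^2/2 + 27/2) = (2*r + 7)/(2*r^2 - 3*r - 9)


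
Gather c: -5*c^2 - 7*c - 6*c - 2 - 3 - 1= -5*c^2 - 13*c - 6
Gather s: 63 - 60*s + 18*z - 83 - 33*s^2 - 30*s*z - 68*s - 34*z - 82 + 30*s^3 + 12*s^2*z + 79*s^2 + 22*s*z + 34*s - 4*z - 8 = 30*s^3 + s^2*(12*z + 46) + s*(-8*z - 94) - 20*z - 110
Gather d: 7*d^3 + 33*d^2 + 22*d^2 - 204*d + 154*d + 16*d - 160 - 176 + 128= 7*d^3 + 55*d^2 - 34*d - 208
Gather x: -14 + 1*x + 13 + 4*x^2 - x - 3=4*x^2 - 4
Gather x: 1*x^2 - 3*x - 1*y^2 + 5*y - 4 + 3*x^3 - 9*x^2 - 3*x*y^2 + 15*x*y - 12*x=3*x^3 - 8*x^2 + x*(-3*y^2 + 15*y - 15) - y^2 + 5*y - 4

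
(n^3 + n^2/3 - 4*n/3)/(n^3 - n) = (n + 4/3)/(n + 1)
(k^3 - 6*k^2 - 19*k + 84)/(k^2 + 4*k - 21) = (k^2 - 3*k - 28)/(k + 7)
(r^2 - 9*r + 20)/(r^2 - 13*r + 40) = (r - 4)/(r - 8)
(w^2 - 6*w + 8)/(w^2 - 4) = (w - 4)/(w + 2)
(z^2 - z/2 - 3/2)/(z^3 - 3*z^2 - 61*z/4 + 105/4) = 2*(z + 1)/(2*z^2 - 3*z - 35)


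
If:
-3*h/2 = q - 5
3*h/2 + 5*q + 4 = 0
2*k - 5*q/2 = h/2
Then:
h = 29/6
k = -77/48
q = -9/4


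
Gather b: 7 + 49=56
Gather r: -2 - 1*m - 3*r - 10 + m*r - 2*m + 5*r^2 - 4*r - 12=-3*m + 5*r^2 + r*(m - 7) - 24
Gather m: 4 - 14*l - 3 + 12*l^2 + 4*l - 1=12*l^2 - 10*l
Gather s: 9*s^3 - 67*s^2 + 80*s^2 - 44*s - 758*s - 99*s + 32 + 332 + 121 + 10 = 9*s^3 + 13*s^2 - 901*s + 495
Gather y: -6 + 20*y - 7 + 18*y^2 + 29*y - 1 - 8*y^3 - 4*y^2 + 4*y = -8*y^3 + 14*y^2 + 53*y - 14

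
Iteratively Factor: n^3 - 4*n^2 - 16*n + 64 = (n + 4)*(n^2 - 8*n + 16) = (n - 4)*(n + 4)*(n - 4)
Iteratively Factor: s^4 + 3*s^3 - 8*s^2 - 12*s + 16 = (s + 2)*(s^3 + s^2 - 10*s + 8) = (s - 1)*(s + 2)*(s^2 + 2*s - 8) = (s - 2)*(s - 1)*(s + 2)*(s + 4)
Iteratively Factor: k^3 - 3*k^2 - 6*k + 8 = (k + 2)*(k^2 - 5*k + 4) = (k - 4)*(k + 2)*(k - 1)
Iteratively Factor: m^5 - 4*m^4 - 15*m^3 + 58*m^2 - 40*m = (m)*(m^4 - 4*m^3 - 15*m^2 + 58*m - 40) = m*(m - 5)*(m^3 + m^2 - 10*m + 8) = m*(m - 5)*(m + 4)*(m^2 - 3*m + 2) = m*(m - 5)*(m - 2)*(m + 4)*(m - 1)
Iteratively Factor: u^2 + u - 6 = (u - 2)*(u + 3)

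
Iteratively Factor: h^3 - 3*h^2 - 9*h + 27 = (h - 3)*(h^2 - 9) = (h - 3)^2*(h + 3)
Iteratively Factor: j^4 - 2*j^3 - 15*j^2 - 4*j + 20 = (j - 5)*(j^3 + 3*j^2 - 4) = (j - 5)*(j + 2)*(j^2 + j - 2) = (j - 5)*(j - 1)*(j + 2)*(j + 2)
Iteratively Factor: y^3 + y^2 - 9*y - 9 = (y - 3)*(y^2 + 4*y + 3) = (y - 3)*(y + 3)*(y + 1)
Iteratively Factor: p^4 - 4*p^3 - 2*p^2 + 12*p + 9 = (p + 1)*(p^3 - 5*p^2 + 3*p + 9) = (p - 3)*(p + 1)*(p^2 - 2*p - 3) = (p - 3)*(p + 1)^2*(p - 3)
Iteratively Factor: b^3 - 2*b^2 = (b)*(b^2 - 2*b) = b*(b - 2)*(b)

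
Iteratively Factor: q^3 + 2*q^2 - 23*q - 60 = (q + 4)*(q^2 - 2*q - 15) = (q + 3)*(q + 4)*(q - 5)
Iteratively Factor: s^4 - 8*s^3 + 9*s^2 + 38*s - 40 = (s - 4)*(s^3 - 4*s^2 - 7*s + 10) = (s - 4)*(s - 1)*(s^2 - 3*s - 10) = (s - 4)*(s - 1)*(s + 2)*(s - 5)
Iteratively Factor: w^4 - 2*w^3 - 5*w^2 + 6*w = (w + 2)*(w^3 - 4*w^2 + 3*w) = (w - 1)*(w + 2)*(w^2 - 3*w) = (w - 3)*(w - 1)*(w + 2)*(w)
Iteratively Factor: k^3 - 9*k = (k)*(k^2 - 9) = k*(k + 3)*(k - 3)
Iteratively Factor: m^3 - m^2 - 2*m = (m)*(m^2 - m - 2) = m*(m + 1)*(m - 2)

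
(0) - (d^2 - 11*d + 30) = -d^2 + 11*d - 30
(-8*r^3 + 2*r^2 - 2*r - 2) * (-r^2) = 8*r^5 - 2*r^4 + 2*r^3 + 2*r^2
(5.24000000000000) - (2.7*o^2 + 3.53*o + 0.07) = -2.7*o^2 - 3.53*o + 5.17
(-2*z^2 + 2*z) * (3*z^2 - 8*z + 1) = -6*z^4 + 22*z^3 - 18*z^2 + 2*z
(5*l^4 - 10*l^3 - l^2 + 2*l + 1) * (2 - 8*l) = -40*l^5 + 90*l^4 - 12*l^3 - 18*l^2 - 4*l + 2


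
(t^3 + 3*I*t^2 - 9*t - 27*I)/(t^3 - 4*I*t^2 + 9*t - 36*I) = (t^2 - 9)/(t^2 - 7*I*t - 12)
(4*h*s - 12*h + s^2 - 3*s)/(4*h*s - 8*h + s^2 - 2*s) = (s - 3)/(s - 2)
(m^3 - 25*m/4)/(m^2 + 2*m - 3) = m*(4*m^2 - 25)/(4*(m^2 + 2*m - 3))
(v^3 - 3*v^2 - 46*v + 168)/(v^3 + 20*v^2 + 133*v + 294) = (v^2 - 10*v + 24)/(v^2 + 13*v + 42)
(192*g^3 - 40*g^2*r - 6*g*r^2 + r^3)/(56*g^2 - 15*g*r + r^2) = (-24*g^2 + 2*g*r + r^2)/(-7*g + r)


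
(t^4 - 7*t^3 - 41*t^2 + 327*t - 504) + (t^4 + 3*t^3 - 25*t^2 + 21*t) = 2*t^4 - 4*t^3 - 66*t^2 + 348*t - 504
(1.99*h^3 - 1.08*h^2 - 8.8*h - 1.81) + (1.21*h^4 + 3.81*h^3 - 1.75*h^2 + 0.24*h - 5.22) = 1.21*h^4 + 5.8*h^3 - 2.83*h^2 - 8.56*h - 7.03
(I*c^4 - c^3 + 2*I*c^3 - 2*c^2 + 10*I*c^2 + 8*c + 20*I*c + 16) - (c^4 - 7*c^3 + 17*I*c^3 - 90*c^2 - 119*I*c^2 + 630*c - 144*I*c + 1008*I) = -c^4 + I*c^4 + 6*c^3 - 15*I*c^3 + 88*c^2 + 129*I*c^2 - 622*c + 164*I*c + 16 - 1008*I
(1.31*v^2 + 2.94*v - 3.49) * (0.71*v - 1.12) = 0.9301*v^3 + 0.620199999999999*v^2 - 5.7707*v + 3.9088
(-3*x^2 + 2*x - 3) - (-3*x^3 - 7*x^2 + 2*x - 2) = 3*x^3 + 4*x^2 - 1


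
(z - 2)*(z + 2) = z^2 - 4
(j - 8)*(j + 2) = j^2 - 6*j - 16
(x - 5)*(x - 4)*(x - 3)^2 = x^4 - 15*x^3 + 83*x^2 - 201*x + 180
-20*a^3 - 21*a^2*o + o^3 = (-5*a + o)*(a + o)*(4*a + o)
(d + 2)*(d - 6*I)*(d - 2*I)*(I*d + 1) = I*d^4 + 9*d^3 + 2*I*d^3 + 18*d^2 - 20*I*d^2 - 12*d - 40*I*d - 24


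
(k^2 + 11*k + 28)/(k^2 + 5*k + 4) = (k + 7)/(k + 1)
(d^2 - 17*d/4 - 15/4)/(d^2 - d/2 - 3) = (-4*d^2 + 17*d + 15)/(2*(-2*d^2 + d + 6))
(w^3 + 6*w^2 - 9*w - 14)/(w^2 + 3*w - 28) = (w^2 - w - 2)/(w - 4)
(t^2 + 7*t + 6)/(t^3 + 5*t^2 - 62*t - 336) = (t + 1)/(t^2 - t - 56)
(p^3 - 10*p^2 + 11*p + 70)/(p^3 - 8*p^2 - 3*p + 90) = (p^2 - 5*p - 14)/(p^2 - 3*p - 18)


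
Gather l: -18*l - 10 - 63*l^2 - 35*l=-63*l^2 - 53*l - 10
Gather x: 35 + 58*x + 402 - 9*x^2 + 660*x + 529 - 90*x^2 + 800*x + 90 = -99*x^2 + 1518*x + 1056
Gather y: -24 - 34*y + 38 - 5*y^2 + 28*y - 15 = -5*y^2 - 6*y - 1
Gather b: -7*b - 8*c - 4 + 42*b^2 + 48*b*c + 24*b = 42*b^2 + b*(48*c + 17) - 8*c - 4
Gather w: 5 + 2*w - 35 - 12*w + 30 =-10*w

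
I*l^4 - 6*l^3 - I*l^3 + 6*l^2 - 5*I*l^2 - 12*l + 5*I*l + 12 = (l - I)*(l + 3*I)*(l + 4*I)*(I*l - I)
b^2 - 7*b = b*(b - 7)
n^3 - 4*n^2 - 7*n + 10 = (n - 5)*(n - 1)*(n + 2)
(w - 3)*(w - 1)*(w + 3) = w^3 - w^2 - 9*w + 9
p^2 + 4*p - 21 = (p - 3)*(p + 7)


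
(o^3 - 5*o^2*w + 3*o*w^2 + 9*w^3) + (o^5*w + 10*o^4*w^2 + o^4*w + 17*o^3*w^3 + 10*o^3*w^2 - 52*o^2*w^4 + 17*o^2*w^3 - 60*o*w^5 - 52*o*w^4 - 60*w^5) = o^5*w + 10*o^4*w^2 + o^4*w + 17*o^3*w^3 + 10*o^3*w^2 + o^3 - 52*o^2*w^4 + 17*o^2*w^3 - 5*o^2*w - 60*o*w^5 - 52*o*w^4 + 3*o*w^2 - 60*w^5 + 9*w^3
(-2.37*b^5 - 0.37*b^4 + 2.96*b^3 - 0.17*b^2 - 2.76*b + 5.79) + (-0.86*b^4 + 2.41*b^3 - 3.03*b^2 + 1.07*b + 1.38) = -2.37*b^5 - 1.23*b^4 + 5.37*b^3 - 3.2*b^2 - 1.69*b + 7.17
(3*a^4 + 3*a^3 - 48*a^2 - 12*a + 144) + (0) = 3*a^4 + 3*a^3 - 48*a^2 - 12*a + 144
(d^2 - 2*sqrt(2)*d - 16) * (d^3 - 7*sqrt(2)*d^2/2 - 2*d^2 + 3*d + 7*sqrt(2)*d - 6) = d^5 - 11*sqrt(2)*d^4/2 - 2*d^4 + d^3 + 11*sqrt(2)*d^3 - 2*d^2 + 50*sqrt(2)*d^2 - 100*sqrt(2)*d - 48*d + 96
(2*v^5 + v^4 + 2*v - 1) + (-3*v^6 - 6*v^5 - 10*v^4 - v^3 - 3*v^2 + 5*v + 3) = -3*v^6 - 4*v^5 - 9*v^4 - v^3 - 3*v^2 + 7*v + 2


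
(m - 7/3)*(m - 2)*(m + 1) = m^3 - 10*m^2/3 + m/3 + 14/3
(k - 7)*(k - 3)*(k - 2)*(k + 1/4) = k^4 - 47*k^3/4 + 38*k^2 - 127*k/4 - 21/2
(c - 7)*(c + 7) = c^2 - 49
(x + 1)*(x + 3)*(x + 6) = x^3 + 10*x^2 + 27*x + 18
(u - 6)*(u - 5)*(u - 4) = u^3 - 15*u^2 + 74*u - 120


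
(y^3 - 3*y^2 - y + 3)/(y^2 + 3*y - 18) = (y^2 - 1)/(y + 6)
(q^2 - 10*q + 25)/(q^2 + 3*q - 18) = (q^2 - 10*q + 25)/(q^2 + 3*q - 18)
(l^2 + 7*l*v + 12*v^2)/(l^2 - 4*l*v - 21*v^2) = (-l - 4*v)/(-l + 7*v)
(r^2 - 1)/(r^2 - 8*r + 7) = (r + 1)/(r - 7)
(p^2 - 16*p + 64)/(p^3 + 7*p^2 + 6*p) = (p^2 - 16*p + 64)/(p*(p^2 + 7*p + 6))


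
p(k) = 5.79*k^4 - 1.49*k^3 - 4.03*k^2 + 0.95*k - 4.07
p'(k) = 23.16*k^3 - 4.47*k^2 - 8.06*k + 0.95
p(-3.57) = 949.45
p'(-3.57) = -1081.01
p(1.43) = 8.90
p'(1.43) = 48.01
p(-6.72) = 12067.16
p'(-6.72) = -7174.98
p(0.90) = -3.77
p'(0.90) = 6.96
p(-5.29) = 4632.91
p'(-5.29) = -3510.01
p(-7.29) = 16704.76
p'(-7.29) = -9150.51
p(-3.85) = 1289.67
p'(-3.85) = -1355.94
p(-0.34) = -4.72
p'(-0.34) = 2.26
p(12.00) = 116913.73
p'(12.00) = 39281.03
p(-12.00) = 122040.37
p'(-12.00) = -40566.49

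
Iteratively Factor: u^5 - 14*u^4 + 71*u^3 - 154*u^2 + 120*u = (u)*(u^4 - 14*u^3 + 71*u^2 - 154*u + 120) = u*(u - 4)*(u^3 - 10*u^2 + 31*u - 30) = u*(u - 5)*(u - 4)*(u^2 - 5*u + 6) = u*(u - 5)*(u - 4)*(u - 3)*(u - 2)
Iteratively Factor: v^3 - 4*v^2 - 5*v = (v)*(v^2 - 4*v - 5) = v*(v + 1)*(v - 5)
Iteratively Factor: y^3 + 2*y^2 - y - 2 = (y + 1)*(y^2 + y - 2) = (y - 1)*(y + 1)*(y + 2)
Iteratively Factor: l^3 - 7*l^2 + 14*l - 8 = (l - 2)*(l^2 - 5*l + 4) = (l - 2)*(l - 1)*(l - 4)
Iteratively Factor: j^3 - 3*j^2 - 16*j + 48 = (j - 4)*(j^2 + j - 12) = (j - 4)*(j - 3)*(j + 4)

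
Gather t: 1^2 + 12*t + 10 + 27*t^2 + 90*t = 27*t^2 + 102*t + 11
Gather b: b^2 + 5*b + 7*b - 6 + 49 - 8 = b^2 + 12*b + 35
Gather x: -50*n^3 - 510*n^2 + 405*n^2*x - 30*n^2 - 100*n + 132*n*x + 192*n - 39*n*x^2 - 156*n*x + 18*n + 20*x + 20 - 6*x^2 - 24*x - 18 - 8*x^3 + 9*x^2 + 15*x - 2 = -50*n^3 - 540*n^2 + 110*n - 8*x^3 + x^2*(3 - 39*n) + x*(405*n^2 - 24*n + 11)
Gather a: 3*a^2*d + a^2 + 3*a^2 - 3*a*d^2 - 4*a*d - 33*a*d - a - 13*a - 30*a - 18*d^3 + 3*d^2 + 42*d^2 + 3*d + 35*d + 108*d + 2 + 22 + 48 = a^2*(3*d + 4) + a*(-3*d^2 - 37*d - 44) - 18*d^3 + 45*d^2 + 146*d + 72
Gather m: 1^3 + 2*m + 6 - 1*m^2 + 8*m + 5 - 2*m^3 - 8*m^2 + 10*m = -2*m^3 - 9*m^2 + 20*m + 12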